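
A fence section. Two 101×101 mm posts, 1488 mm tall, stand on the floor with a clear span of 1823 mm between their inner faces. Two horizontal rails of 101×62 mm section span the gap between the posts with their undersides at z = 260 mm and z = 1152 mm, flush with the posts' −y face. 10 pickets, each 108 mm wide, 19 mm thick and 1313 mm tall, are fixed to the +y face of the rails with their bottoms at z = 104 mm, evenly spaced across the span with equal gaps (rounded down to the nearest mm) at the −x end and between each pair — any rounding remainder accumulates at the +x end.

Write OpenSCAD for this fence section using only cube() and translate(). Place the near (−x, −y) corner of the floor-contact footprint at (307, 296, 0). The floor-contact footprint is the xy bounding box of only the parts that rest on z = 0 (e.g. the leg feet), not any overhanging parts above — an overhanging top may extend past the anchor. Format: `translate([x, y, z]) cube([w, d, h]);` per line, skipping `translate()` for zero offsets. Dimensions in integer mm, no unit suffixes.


translate([307, 296, 0]) cube([101, 101, 1488]);
translate([2231, 296, 0]) cube([101, 101, 1488]);
translate([408, 296, 260]) cube([1823, 101, 62]);
translate([408, 296, 1152]) cube([1823, 101, 62]);
translate([475, 397, 104]) cube([108, 19, 1313]);
translate([650, 397, 104]) cube([108, 19, 1313]);
translate([825, 397, 104]) cube([108, 19, 1313]);
translate([1000, 397, 104]) cube([108, 19, 1313]);
translate([1175, 397, 104]) cube([108, 19, 1313]);
translate([1350, 397, 104]) cube([108, 19, 1313]);
translate([1525, 397, 104]) cube([108, 19, 1313]);
translate([1700, 397, 104]) cube([108, 19, 1313]);
translate([1875, 397, 104]) cube([108, 19, 1313]);
translate([2050, 397, 104]) cube([108, 19, 1313]);


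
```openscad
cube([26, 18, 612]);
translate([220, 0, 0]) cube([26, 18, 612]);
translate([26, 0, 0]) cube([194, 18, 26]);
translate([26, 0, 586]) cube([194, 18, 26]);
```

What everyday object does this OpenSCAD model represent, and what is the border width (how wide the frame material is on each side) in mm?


A picture frame. The border width is 26 mm.

Four thin pieces enclosing a rectangular opening — a picture frame. The two full-height stiles are 612 mm tall; the top rail sits at z = 586 and is 26 mm tall, so the border above the opening is 612 − 586 = 26 mm, matching the stile x-width.


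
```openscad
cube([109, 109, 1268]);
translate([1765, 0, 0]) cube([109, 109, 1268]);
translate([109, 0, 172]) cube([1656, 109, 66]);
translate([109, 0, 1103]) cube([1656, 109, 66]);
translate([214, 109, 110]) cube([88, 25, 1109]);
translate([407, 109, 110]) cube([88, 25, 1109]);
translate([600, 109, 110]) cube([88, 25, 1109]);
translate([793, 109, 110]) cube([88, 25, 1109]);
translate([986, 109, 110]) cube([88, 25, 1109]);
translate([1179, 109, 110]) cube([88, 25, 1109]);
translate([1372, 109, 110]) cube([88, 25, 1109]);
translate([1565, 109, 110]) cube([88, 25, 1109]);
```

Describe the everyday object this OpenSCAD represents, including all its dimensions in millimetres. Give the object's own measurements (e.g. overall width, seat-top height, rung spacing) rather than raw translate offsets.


A fence section. Two 109×109 mm posts, 1268 mm tall, stand on the floor with a clear span of 1656 mm between their inner faces. Two horizontal rails of 109×66 mm section span the gap between the posts with their undersides at z = 172 mm and z = 1103 mm, flush with the posts' −y face. 8 pickets, each 88 mm wide, 25 mm thick and 1109 mm tall, are fixed to the +y face of the rails with their bottoms at z = 110 mm, spaced across the span with a 105 mm gap after the −x post and between neighbouring pickets, with 112 mm left before the +x post.


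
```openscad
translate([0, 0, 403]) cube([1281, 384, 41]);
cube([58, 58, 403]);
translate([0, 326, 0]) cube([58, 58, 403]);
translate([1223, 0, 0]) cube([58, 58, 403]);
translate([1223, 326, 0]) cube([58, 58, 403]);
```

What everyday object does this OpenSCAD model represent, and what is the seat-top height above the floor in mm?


A bench. The seat-top height is 444 mm.

A long slab on four corner posts — a bench. The slab sits at z = 403 with thickness 41, so the top is 403 + 41 = 444 mm.


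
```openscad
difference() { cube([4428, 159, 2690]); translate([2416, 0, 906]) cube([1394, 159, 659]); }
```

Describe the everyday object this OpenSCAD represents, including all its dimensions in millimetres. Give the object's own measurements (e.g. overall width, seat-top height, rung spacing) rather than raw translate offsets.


A wall 4428 mm long (x), 159 mm thick (y), 2690 mm tall, with a rectangular window opening cut through it. The opening is 1394 mm wide and 659 mm tall; its sill is at z = 906 mm and its near (−x) edge is 2416 mm from the wall's −x end. The opening passes through the full wall thickness.


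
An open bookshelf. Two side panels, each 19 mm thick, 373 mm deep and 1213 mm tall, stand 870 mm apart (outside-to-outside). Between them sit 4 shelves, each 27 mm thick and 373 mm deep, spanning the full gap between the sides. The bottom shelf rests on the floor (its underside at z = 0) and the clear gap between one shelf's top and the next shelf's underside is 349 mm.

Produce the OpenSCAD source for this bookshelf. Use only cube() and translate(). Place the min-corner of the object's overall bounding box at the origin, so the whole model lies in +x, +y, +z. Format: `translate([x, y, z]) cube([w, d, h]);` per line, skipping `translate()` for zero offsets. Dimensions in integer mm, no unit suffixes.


cube([19, 373, 1213]);
translate([851, 0, 0]) cube([19, 373, 1213]);
translate([19, 0, 0]) cube([832, 373, 27]);
translate([19, 0, 376]) cube([832, 373, 27]);
translate([19, 0, 752]) cube([832, 373, 27]);
translate([19, 0, 1128]) cube([832, 373, 27]);


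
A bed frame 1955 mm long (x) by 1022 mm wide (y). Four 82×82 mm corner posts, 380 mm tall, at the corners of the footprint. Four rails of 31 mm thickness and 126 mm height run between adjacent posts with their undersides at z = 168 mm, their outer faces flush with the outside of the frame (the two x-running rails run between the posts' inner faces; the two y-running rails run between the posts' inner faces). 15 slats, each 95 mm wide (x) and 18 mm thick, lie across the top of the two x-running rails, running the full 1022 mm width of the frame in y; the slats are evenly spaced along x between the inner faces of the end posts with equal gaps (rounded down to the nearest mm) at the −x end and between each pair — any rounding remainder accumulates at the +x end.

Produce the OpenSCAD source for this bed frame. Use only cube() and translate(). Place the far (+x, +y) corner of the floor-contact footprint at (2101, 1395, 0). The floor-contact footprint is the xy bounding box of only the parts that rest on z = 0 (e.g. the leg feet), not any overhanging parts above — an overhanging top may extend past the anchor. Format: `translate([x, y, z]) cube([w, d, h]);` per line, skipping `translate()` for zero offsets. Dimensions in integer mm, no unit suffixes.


translate([146, 373, 0]) cube([82, 82, 380]);
translate([146, 1313, 0]) cube([82, 82, 380]);
translate([2019, 373, 0]) cube([82, 82, 380]);
translate([2019, 1313, 0]) cube([82, 82, 380]);
translate([228, 373, 168]) cube([1791, 31, 126]);
translate([228, 1364, 168]) cube([1791, 31, 126]);
translate([146, 455, 168]) cube([31, 858, 126]);
translate([2070, 455, 168]) cube([31, 858, 126]);
translate([250, 373, 294]) cube([95, 1022, 18]);
translate([367, 373, 294]) cube([95, 1022, 18]);
translate([484, 373, 294]) cube([95, 1022, 18]);
translate([601, 373, 294]) cube([95, 1022, 18]);
translate([718, 373, 294]) cube([95, 1022, 18]);
translate([835, 373, 294]) cube([95, 1022, 18]);
translate([952, 373, 294]) cube([95, 1022, 18]);
translate([1069, 373, 294]) cube([95, 1022, 18]);
translate([1186, 373, 294]) cube([95, 1022, 18]);
translate([1303, 373, 294]) cube([95, 1022, 18]);
translate([1420, 373, 294]) cube([95, 1022, 18]);
translate([1537, 373, 294]) cube([95, 1022, 18]);
translate([1654, 373, 294]) cube([95, 1022, 18]);
translate([1771, 373, 294]) cube([95, 1022, 18]);
translate([1888, 373, 294]) cube([95, 1022, 18]);


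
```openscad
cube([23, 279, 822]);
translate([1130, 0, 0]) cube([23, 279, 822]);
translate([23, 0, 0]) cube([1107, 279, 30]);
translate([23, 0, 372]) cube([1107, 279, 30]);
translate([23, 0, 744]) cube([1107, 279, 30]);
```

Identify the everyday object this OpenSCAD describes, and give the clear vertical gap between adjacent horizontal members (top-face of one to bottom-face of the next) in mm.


A bookshelf. The clear shelf gap is 342 mm.

Two tall side panels with 3 horizontal boards between them — a bookshelf. The first two shelf undersides are at z = 0 and z = 372; with shelf thickness 30, the clear gap is 372 − 0 − 30 = 342 mm.


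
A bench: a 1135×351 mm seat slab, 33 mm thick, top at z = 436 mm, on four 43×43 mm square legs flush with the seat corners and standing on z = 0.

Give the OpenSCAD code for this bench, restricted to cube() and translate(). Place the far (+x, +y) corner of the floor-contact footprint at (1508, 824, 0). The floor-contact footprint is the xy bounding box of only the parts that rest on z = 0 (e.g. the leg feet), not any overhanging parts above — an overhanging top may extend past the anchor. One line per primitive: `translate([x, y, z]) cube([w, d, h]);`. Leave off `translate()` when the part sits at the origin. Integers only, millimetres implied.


translate([373, 473, 403]) cube([1135, 351, 33]);
translate([373, 473, 0]) cube([43, 43, 403]);
translate([373, 781, 0]) cube([43, 43, 403]);
translate([1465, 473, 0]) cube([43, 43, 403]);
translate([1465, 781, 0]) cube([43, 43, 403]);


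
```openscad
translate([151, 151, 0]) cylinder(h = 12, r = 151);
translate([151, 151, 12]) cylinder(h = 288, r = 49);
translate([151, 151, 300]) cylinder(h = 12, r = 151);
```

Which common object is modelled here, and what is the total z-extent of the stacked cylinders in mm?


A spool. The overall height is 312 mm.

Three coaxial cylinders, large–small–large — a spool. Two 12 mm flanges and a 288 mm core give 12 + 288 + 12 = 312 mm.


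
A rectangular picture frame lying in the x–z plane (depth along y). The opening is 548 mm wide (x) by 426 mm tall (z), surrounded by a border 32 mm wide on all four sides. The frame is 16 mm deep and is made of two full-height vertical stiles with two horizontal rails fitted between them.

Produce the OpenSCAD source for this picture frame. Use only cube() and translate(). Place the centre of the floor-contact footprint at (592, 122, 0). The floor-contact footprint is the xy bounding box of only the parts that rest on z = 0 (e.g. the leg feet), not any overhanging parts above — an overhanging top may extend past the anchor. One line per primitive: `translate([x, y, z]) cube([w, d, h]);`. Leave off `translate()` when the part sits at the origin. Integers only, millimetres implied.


translate([286, 114, 0]) cube([32, 16, 490]);
translate([866, 114, 0]) cube([32, 16, 490]);
translate([318, 114, 0]) cube([548, 16, 32]);
translate([318, 114, 458]) cube([548, 16, 32]);


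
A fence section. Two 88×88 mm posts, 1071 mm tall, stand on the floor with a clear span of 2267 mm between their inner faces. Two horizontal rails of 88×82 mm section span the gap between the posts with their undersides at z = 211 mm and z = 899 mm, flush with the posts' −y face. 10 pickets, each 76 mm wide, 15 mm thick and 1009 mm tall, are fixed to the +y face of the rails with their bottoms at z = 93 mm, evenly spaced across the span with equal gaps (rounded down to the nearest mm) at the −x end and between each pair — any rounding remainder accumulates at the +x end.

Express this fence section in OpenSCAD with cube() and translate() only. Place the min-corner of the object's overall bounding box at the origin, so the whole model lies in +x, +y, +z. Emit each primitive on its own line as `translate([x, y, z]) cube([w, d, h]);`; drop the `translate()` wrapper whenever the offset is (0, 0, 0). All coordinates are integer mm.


cube([88, 88, 1071]);
translate([2355, 0, 0]) cube([88, 88, 1071]);
translate([88, 0, 211]) cube([2267, 88, 82]);
translate([88, 0, 899]) cube([2267, 88, 82]);
translate([225, 88, 93]) cube([76, 15, 1009]);
translate([438, 88, 93]) cube([76, 15, 1009]);
translate([651, 88, 93]) cube([76, 15, 1009]);
translate([864, 88, 93]) cube([76, 15, 1009]);
translate([1077, 88, 93]) cube([76, 15, 1009]);
translate([1290, 88, 93]) cube([76, 15, 1009]);
translate([1503, 88, 93]) cube([76, 15, 1009]);
translate([1716, 88, 93]) cube([76, 15, 1009]);
translate([1929, 88, 93]) cube([76, 15, 1009]);
translate([2142, 88, 93]) cube([76, 15, 1009]);


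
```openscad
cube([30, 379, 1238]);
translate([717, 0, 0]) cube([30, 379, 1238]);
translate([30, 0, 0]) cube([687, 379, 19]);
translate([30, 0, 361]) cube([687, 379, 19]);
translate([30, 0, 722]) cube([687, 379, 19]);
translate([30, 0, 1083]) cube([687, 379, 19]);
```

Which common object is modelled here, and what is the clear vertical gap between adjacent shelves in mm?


A bookshelf. The clear shelf gap is 342 mm.

Two tall side panels with 4 horizontal boards between them — a bookshelf. The first two shelf undersides are at z = 0 and z = 361; with shelf thickness 19, the clear gap is 361 − 0 − 19 = 342 mm.


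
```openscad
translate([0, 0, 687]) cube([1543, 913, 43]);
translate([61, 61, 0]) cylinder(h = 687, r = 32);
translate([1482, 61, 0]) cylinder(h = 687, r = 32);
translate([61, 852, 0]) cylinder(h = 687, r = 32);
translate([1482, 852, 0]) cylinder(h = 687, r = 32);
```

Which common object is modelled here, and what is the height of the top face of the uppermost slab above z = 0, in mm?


A table. The table height is 730 mm.

A 1543×913×43 slab sits at z = 687 on four Ø64 mm round legs — a table. The top surface is at 687 + 43 = 730 mm.


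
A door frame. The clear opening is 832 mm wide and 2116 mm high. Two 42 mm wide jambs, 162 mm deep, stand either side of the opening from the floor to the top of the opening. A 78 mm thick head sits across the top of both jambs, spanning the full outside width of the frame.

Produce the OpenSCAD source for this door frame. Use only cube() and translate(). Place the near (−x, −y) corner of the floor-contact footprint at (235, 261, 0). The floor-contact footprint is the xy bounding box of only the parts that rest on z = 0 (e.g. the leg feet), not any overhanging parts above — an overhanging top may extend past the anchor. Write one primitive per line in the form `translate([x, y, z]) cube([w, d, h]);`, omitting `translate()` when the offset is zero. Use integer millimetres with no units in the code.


translate([235, 261, 0]) cube([42, 162, 2116]);
translate([1109, 261, 0]) cube([42, 162, 2116]);
translate([235, 261, 2116]) cube([916, 162, 78]);


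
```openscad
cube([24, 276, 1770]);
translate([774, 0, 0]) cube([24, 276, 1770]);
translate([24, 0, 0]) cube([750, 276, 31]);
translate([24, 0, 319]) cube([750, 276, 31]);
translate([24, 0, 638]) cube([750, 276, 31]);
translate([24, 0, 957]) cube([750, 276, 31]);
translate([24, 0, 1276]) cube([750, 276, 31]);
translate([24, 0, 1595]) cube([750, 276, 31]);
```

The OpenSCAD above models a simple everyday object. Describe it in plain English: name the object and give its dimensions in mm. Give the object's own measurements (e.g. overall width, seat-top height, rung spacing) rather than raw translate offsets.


An open bookshelf. Two side panels, each 24 mm thick, 276 mm deep and 1770 mm tall, stand 798 mm apart (outside-to-outside). Between them sit 6 shelves, each 31 mm thick and 276 mm deep, spanning the full gap between the sides. The bottom shelf rests on the floor (its underside at z = 0) and the clear gap between one shelf's top and the next shelf's underside is 288 mm.


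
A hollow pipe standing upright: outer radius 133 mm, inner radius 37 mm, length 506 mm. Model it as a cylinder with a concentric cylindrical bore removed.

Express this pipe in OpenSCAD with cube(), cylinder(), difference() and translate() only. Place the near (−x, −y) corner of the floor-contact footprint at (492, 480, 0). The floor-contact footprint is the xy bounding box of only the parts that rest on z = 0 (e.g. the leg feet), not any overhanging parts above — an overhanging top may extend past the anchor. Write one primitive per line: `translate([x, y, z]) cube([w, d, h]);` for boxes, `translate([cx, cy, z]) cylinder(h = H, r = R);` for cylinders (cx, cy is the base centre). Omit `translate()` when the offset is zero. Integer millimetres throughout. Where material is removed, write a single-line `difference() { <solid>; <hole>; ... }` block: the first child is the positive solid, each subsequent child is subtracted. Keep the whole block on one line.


difference() { translate([625, 613, 0]) cylinder(h = 506, r = 133); translate([625, 613, 0]) cylinder(h = 506, r = 37); }


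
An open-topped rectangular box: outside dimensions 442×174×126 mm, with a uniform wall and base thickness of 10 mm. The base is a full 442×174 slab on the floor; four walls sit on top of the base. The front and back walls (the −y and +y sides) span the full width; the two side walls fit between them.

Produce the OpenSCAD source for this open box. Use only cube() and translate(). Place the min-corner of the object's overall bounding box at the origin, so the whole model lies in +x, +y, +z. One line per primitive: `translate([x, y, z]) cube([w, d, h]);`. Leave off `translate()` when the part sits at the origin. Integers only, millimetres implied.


cube([442, 174, 10]);
translate([0, 0, 10]) cube([442, 10, 116]);
translate([0, 164, 10]) cube([442, 10, 116]);
translate([0, 10, 10]) cube([10, 154, 116]);
translate([432, 10, 10]) cube([10, 154, 116]);


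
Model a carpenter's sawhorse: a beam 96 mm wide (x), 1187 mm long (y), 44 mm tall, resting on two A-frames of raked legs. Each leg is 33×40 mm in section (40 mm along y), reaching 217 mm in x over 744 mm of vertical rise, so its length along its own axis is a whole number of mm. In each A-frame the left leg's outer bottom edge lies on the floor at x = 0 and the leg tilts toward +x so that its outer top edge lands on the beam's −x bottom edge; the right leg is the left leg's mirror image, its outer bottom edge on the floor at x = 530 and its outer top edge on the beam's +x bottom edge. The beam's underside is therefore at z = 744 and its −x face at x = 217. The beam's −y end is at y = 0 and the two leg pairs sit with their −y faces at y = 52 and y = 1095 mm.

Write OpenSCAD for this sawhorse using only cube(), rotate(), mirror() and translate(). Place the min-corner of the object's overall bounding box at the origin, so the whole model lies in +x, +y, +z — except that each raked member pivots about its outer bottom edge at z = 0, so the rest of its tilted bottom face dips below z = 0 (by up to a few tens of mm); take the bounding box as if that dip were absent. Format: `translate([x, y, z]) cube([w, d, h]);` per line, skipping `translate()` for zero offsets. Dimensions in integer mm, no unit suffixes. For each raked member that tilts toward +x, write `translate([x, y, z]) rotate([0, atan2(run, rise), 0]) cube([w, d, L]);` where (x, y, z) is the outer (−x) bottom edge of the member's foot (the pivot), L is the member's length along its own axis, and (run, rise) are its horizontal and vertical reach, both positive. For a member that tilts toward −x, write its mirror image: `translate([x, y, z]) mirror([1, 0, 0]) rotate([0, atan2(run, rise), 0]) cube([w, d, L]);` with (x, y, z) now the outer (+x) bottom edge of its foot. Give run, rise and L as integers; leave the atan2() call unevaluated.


// leg length = √(217² + 744²) = 775
// right-leg outer foot x = 2·217 + 96 = 530
// beam min-corner = (217, 0, 744)
translate([217, 0, 744]) cube([96, 1187, 44]);
translate([0, 52, 0]) rotate([0, atan2(217, 744), 0]) cube([33, 40, 775]);
translate([530, 52, 0]) mirror([1, 0, 0]) rotate([0, atan2(217, 744), 0]) cube([33, 40, 775]);
translate([0, 1095, 0]) rotate([0, atan2(217, 744), 0]) cube([33, 40, 775]);
translate([530, 1095, 0]) mirror([1, 0, 0]) rotate([0, atan2(217, 744), 0]) cube([33, 40, 775]);


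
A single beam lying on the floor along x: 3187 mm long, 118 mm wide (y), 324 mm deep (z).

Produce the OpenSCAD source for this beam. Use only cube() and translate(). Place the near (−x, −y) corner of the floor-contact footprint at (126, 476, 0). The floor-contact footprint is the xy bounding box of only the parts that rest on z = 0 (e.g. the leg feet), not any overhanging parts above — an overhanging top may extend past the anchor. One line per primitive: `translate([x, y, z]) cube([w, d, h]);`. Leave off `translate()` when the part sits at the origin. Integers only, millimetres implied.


translate([126, 476, 0]) cube([3187, 118, 324]);


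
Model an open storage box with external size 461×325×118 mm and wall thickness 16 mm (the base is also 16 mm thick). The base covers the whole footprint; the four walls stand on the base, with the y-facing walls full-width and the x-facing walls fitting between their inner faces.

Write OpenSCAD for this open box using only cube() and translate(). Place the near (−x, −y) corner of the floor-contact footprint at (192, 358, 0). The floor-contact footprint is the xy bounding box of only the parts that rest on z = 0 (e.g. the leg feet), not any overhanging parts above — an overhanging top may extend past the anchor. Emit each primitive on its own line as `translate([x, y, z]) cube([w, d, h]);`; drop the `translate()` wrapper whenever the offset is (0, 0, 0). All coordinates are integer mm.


translate([192, 358, 0]) cube([461, 325, 16]);
translate([192, 358, 16]) cube([461, 16, 102]);
translate([192, 667, 16]) cube([461, 16, 102]);
translate([192, 374, 16]) cube([16, 293, 102]);
translate([637, 374, 16]) cube([16, 293, 102]);


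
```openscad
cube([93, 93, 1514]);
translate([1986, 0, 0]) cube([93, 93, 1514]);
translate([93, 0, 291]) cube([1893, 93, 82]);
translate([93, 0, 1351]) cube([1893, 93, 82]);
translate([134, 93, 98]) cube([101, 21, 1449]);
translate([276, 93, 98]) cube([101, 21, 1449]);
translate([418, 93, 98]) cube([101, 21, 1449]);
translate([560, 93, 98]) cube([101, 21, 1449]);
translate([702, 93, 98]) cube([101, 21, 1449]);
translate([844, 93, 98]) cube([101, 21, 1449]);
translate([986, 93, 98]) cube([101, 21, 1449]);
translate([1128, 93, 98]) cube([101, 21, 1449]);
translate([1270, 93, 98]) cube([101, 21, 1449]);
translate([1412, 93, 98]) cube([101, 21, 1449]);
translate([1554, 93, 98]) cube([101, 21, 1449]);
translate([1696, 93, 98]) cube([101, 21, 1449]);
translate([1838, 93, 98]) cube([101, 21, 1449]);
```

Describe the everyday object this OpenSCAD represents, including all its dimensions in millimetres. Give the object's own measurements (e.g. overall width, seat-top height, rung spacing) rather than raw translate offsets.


A fence section. Two 93×93 mm posts, 1514 mm tall, stand on the floor with a clear span of 1893 mm between their inner faces. Two horizontal rails of 93×82 mm section span the gap between the posts with their undersides at z = 291 mm and z = 1351 mm, flush with the posts' −y face. 13 pickets, each 101 mm wide, 21 mm thick and 1449 mm tall, are fixed to the +y face of the rails with their bottoms at z = 98 mm, spaced across the span with a 41 mm gap after the −x post and between neighbouring pickets, with 47 mm left before the +x post.


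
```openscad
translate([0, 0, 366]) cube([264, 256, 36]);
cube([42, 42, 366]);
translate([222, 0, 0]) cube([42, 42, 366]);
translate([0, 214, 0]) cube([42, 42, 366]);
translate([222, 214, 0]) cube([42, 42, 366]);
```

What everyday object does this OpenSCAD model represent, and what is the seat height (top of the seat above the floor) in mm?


A stool. The seat height is 402 mm.

A 264×256×36 slab at z = 366 on four corner posts — a stool. The seat top is 366 + 36 = 402 mm.


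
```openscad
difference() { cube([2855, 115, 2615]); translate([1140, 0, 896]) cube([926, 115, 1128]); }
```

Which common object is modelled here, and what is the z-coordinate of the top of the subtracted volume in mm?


A wall with a window opening. The window head height is 2024 mm.

A wall with a rectangular opening subtracted — a window. Sill at z = 896, opening 1128 mm tall, so the head is at 896 + 1128 = 2024 mm.


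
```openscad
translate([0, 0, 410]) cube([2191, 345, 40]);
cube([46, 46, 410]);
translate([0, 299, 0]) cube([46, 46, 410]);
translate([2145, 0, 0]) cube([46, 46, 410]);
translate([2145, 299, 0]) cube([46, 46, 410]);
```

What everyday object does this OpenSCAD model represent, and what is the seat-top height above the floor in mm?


A bench. The seat-top height is 450 mm.

A long slab on four corner posts — a bench. The slab sits at z = 410 with thickness 40, so the top is 410 + 40 = 450 mm.


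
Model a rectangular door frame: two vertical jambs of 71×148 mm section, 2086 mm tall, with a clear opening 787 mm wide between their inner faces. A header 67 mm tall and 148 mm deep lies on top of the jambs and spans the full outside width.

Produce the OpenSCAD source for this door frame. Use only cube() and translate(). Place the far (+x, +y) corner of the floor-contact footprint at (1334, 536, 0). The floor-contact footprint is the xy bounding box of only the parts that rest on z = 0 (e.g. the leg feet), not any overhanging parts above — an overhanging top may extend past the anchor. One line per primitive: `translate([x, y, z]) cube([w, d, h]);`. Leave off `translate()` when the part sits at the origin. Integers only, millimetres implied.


translate([405, 388, 0]) cube([71, 148, 2086]);
translate([1263, 388, 0]) cube([71, 148, 2086]);
translate([405, 388, 2086]) cube([929, 148, 67]);


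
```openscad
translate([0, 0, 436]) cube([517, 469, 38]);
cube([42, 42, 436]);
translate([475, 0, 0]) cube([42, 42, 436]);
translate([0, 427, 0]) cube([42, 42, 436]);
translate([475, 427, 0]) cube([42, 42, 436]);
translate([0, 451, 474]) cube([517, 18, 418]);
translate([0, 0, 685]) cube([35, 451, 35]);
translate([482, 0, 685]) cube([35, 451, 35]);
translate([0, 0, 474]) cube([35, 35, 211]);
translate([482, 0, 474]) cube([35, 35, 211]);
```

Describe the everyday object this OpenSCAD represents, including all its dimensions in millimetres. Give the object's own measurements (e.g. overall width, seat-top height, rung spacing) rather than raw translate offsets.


A chair. The seat is a 517×469×38 mm slab with its top at z = 474 mm, on four 42×42 mm corner legs (flush with the seat edges, standing on z = 0). A flat backrest 18 mm thick, 418 mm tall, spans the full seat width and rises from the seat top along its +y edge, rear face flush with the rear of the seat. Two armrests of 35×35 mm section run along each side from the seat's front edge to the front of the backrest, top faces 246 mm above the seat top and outer faces flush with the seat's x-edges; a 35×35 mm post under the front of each armrest stands on the seat at the front corner.


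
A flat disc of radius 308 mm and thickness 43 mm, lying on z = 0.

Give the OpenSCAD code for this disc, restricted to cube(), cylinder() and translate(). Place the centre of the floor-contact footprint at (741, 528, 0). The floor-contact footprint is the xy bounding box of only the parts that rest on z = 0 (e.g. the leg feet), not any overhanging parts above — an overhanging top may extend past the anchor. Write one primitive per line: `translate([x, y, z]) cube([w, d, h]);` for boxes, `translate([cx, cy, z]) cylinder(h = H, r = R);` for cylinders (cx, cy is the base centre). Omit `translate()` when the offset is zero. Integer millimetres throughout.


translate([741, 528, 0]) cylinder(h = 43, r = 308);


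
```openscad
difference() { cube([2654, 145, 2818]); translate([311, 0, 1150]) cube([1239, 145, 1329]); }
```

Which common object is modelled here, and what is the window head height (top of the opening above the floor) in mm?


A wall with a window opening. The window head height is 2479 mm.

A wall with a rectangular opening subtracted — a window. Sill at z = 1150, opening 1329 mm tall, so the head is at 1150 + 1329 = 2479 mm.


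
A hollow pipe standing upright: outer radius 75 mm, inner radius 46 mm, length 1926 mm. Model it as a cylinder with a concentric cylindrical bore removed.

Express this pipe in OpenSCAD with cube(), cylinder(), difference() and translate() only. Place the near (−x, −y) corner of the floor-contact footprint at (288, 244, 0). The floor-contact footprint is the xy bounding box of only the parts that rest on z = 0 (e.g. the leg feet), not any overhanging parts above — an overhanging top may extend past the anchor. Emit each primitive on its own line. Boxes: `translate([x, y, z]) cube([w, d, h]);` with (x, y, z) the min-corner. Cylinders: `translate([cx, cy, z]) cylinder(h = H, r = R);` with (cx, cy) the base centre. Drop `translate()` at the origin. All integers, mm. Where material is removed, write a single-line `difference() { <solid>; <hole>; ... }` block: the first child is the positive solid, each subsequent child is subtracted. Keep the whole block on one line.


difference() { translate([363, 319, 0]) cylinder(h = 1926, r = 75); translate([363, 319, 0]) cylinder(h = 1926, r = 46); }


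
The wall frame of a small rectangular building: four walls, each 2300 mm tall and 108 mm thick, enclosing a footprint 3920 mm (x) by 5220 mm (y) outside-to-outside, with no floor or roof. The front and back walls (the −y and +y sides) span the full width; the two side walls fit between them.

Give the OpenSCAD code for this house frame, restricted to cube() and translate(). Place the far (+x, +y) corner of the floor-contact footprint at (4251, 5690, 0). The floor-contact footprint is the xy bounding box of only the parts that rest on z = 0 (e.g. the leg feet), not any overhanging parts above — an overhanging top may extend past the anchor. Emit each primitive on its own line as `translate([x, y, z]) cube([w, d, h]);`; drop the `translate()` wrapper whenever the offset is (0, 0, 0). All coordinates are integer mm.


translate([331, 470, 0]) cube([3920, 108, 2300]);
translate([331, 5582, 0]) cube([3920, 108, 2300]);
translate([331, 578, 0]) cube([108, 5004, 2300]);
translate([4143, 578, 0]) cube([108, 5004, 2300]);


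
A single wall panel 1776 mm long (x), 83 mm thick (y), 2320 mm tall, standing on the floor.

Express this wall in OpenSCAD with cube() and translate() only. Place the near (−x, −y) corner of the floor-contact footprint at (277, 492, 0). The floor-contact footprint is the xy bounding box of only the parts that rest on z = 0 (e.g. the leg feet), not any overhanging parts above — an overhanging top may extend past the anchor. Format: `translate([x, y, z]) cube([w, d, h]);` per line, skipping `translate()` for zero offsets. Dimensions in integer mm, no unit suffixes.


translate([277, 492, 0]) cube([1776, 83, 2320]);


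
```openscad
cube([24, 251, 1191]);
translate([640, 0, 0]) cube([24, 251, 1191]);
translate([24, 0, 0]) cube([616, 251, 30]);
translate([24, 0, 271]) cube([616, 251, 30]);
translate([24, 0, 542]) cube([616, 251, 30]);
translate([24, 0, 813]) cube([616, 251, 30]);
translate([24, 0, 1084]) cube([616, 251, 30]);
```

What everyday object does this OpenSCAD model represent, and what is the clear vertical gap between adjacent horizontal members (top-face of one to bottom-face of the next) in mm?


A bookshelf. The clear shelf gap is 241 mm.

Two tall side panels with 5 horizontal boards between them — a bookshelf. The first two shelf undersides are at z = 0 and z = 271; with shelf thickness 30, the clear gap is 271 − 0 − 30 = 241 mm.


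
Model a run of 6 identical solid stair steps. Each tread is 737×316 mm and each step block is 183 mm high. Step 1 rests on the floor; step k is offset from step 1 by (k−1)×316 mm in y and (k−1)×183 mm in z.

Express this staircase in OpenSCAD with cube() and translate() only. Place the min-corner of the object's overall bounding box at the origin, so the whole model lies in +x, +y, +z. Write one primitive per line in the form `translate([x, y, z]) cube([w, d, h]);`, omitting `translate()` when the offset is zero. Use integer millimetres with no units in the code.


cube([737, 316, 183]);
translate([0, 316, 183]) cube([737, 316, 183]);
translate([0, 632, 366]) cube([737, 316, 183]);
translate([0, 948, 549]) cube([737, 316, 183]);
translate([0, 1264, 732]) cube([737, 316, 183]);
translate([0, 1580, 915]) cube([737, 316, 183]);


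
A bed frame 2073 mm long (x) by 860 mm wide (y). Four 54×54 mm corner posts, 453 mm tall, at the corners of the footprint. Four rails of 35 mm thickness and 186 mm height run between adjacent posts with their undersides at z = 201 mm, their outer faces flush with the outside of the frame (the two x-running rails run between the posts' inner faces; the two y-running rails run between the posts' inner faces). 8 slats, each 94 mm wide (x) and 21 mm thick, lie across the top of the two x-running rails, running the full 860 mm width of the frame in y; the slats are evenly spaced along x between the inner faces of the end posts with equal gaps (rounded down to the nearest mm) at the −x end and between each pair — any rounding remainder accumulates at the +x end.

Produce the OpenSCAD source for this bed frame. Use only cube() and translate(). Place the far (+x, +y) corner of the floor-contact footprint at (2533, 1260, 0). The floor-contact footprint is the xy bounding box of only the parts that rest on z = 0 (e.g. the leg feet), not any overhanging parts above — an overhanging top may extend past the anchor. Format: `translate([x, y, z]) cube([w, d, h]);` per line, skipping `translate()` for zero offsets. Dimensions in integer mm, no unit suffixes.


translate([460, 400, 0]) cube([54, 54, 453]);
translate([460, 1206, 0]) cube([54, 54, 453]);
translate([2479, 400, 0]) cube([54, 54, 453]);
translate([2479, 1206, 0]) cube([54, 54, 453]);
translate([514, 400, 201]) cube([1965, 35, 186]);
translate([514, 1225, 201]) cube([1965, 35, 186]);
translate([460, 454, 201]) cube([35, 752, 186]);
translate([2498, 454, 201]) cube([35, 752, 186]);
translate([648, 400, 387]) cube([94, 860, 21]);
translate([876, 400, 387]) cube([94, 860, 21]);
translate([1104, 400, 387]) cube([94, 860, 21]);
translate([1332, 400, 387]) cube([94, 860, 21]);
translate([1560, 400, 387]) cube([94, 860, 21]);
translate([1788, 400, 387]) cube([94, 860, 21]);
translate([2016, 400, 387]) cube([94, 860, 21]);
translate([2244, 400, 387]) cube([94, 860, 21]);


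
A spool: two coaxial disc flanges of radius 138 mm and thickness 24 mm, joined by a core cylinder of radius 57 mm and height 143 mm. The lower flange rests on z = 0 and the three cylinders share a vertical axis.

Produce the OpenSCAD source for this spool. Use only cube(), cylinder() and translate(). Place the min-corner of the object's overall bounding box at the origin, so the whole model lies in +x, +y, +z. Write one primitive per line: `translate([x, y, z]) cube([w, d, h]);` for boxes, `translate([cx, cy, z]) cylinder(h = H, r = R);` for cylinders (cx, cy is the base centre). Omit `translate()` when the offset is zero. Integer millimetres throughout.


translate([138, 138, 0]) cylinder(h = 24, r = 138);
translate([138, 138, 24]) cylinder(h = 143, r = 57);
translate([138, 138, 167]) cylinder(h = 24, r = 138);


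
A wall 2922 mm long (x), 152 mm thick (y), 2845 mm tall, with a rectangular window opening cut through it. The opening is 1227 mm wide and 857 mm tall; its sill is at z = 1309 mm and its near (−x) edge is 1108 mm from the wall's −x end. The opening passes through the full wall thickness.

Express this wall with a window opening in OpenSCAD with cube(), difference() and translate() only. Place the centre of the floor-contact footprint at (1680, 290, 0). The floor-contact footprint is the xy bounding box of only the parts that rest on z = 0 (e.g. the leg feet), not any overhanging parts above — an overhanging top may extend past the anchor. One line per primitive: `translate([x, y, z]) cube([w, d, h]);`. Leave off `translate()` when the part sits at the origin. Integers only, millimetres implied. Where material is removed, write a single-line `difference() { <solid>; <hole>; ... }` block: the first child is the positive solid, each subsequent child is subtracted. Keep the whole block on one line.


difference() { translate([219, 214, 0]) cube([2922, 152, 2845]); translate([1327, 214, 1309]) cube([1227, 152, 857]); }


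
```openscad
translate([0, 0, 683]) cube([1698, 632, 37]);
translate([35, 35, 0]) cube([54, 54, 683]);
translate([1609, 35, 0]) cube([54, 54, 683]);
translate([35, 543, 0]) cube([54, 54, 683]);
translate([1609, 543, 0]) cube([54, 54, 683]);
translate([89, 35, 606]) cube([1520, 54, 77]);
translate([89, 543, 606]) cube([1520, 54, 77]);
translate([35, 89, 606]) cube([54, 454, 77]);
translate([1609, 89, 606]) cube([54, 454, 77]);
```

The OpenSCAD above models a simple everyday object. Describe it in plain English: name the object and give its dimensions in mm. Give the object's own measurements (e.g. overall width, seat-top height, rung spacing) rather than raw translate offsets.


A table: top 1698 mm (x) × 632 mm (y), 37 mm thick, upper face at z = 720 mm, on four 54×54 mm square legs, each inset 35 mm from the nearest pair of top edges from z = 0 to the bottom of the top. Four apron rails, 54 mm thick and 77 mm tall, run between adjacent legs with their top edges flush with the underside of the top and their outer faces flush with the legs' outer faces.


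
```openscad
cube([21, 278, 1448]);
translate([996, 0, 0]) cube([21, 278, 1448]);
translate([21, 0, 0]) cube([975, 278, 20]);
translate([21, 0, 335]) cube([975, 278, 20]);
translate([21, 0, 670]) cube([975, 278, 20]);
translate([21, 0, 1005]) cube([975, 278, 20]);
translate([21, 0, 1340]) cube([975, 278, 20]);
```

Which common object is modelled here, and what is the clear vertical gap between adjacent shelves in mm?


A bookshelf. The clear shelf gap is 315 mm.

Two tall side panels with 5 horizontal boards between them — a bookshelf. The first two shelf undersides are at z = 0 and z = 335; with shelf thickness 20, the clear gap is 335 − 0 − 20 = 315 mm.


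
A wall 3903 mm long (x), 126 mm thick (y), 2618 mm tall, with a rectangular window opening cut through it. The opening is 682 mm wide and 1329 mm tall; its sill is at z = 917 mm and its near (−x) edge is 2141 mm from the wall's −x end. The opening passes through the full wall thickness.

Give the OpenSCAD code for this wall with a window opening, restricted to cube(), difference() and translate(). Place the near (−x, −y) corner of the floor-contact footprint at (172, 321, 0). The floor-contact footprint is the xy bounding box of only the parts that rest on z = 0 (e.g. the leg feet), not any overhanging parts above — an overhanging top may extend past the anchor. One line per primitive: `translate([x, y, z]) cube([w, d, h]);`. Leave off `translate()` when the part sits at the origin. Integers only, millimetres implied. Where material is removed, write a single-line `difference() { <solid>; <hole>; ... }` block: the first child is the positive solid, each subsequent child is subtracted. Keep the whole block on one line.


difference() { translate([172, 321, 0]) cube([3903, 126, 2618]); translate([2313, 321, 917]) cube([682, 126, 1329]); }


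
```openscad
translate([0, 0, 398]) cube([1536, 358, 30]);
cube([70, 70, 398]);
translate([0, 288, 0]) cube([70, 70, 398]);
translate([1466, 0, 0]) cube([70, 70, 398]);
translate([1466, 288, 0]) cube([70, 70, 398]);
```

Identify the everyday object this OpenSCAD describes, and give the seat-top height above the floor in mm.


A bench. The seat-top height is 428 mm.

A long slab on four corner posts — a bench. The slab sits at z = 398 with thickness 30, so the top is 398 + 30 = 428 mm.


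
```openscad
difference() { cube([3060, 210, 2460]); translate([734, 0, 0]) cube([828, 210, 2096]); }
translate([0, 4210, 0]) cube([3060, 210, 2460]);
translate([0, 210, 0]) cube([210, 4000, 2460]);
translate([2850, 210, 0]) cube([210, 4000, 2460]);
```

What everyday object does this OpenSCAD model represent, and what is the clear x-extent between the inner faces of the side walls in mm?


A single room. The interior width is 2640 mm.

Four walls enclosing a rectangle with a door in the front wall — a room. Outside width 3060 minus two 210 mm walls gives 2640 mm.
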